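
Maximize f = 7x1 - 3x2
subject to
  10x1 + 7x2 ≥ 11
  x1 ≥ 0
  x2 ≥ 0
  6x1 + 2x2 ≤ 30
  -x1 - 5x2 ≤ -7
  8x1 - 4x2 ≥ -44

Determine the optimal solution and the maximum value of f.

Extreme points and f = 7x1 - 3x2:
  (0, 11/7) → f = -33/7
  (6/43, 59/43) → f = -135/43
  (0, 11) → f = -33
  (34/7, 3/7) → f = 229/7
  (4/5, 63/5) → f = -161/5

x1 = 34/7, x2 = 3/7, maximum f = 229/7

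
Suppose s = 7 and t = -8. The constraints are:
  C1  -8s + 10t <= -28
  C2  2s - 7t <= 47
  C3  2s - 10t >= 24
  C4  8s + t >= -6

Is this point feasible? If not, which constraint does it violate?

not feasible — violates C2

Constraint C2: 2s - 7t = 70, which is not ≤ 47. All other constraints are satisfied.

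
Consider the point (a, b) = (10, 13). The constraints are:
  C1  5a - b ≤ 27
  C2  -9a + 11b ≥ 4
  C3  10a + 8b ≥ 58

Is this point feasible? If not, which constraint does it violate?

not feasible — violates C1

Constraint C1: 5a - b = 37, which is not ≤ 27. All other constraints are satisfied.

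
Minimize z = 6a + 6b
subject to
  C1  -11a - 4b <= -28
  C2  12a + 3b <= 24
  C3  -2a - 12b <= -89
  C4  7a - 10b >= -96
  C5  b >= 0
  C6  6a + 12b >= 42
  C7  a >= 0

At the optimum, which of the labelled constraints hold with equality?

Vertices and z = 6a + 6b:
  (7/46, 170/23) → z = 1041/23
  (0, 8) → z = 48
  (0, 89/12) → z = 89/2

The minimum is at (0, 89/12). Substituting into each constraint, equality holds for C3 and C7; the remaining constraints have slack.

C3 and C7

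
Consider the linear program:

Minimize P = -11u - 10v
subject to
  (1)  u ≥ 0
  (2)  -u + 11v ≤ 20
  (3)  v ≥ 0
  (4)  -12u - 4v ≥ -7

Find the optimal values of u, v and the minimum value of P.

Corner points and P = -11u - 10v:
  (0, 0) → P = 0
  (0, 7/4) → P = -35/2
  (7/12, 0) → P = -77/12

At the optimal vertex, u = 0 and -12u - 4v = -7.
Solving simultaneously gives u = 0, v = 7/4.

u = 0, v = 7/4, minimum P = -35/2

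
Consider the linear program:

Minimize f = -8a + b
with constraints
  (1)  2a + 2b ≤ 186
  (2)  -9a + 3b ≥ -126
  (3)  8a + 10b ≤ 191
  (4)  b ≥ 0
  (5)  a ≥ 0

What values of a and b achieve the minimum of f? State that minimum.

a = 611/38, b = 237/38, minimum f = -4651/38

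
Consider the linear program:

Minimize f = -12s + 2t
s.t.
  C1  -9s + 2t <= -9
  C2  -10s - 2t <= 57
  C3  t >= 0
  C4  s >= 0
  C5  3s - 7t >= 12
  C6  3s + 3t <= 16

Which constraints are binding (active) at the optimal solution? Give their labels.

Extreme points and f = -12s + 2t:
  (4, 0) → f = -48
  (16/3, 0) → f = -64
  (74/15, 2/5) → f = -292/5

The minimum is at (16/3, 0). Substituting into each constraint, equality holds for C3 and C6; the remaining constraints have slack.

C3 and C6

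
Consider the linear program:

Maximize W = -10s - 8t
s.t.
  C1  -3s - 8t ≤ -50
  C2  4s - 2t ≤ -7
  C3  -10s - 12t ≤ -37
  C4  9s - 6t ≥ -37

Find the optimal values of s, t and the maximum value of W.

Corner points and W = -10s - 8t:
  (22/19, 221/38) → W = -1104/19
  (2/45, 187/30) → W = -2264/45
  (16/3, 85/6) → W = -500/3

s = 2/45, t = 187/30, maximum W = -2264/45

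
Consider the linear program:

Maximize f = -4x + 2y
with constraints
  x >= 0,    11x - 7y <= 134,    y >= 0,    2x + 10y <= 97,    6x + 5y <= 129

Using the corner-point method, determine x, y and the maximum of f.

Corner points and f = -4x + 2y:
  (0, 0) → f = 0
  (0, 97/10) → f = 97/5
  (134/11, 0) → f = -536/11
  (1573/97, 615/97) → f = -5062/97
  (161/10, 162/25) → f = -1286/25

At the optimal vertex, x = 0 and 2x + 10y = 97.
Solving simultaneously gives x = 0, y = 97/10.

x = 0, y = 97/10, maximum f = 97/5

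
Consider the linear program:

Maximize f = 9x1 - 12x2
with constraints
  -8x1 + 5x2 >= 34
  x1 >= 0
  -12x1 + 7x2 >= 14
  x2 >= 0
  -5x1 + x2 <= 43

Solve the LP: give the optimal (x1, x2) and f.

Extreme points and f = 9x1 - 12x2:
  (0, 34/5) → f = -408/5
  (42, 74) → f = -510
  (0, 43) → f = -516
The feasible region is unbounded (it extends along (1, 5), (7, 12)), but f strictly decreases along every unbounded feasible direction, so there is no improving ray and the maximum is attained at a vertex.

x1 = 0, x2 = 34/5, maximum f = -408/5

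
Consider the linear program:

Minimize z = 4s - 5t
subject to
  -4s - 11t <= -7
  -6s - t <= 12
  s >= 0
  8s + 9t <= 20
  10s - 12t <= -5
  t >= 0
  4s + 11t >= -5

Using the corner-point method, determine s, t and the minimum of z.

Corner points and z = 4s - 5t:
  (0, 7/11) → z = -35/11
  (29/158, 45/79) → z = -167/79
  (0, 20/9) → z = -100/9
  (65/62, 40/31) → z = -70/31

s = 0, t = 20/9, minimum z = -100/9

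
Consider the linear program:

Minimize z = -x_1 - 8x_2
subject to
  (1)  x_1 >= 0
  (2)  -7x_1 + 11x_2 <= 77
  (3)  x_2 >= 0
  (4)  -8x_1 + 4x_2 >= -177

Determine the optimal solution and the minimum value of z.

x_1 = 451/12, x_2 = 371/12, minimum z = -3419/12

Corner points and z = -x_1 - 8x_2:
  (0, 7) → z = -56
  (0, 0) → z = 0
  (451/12, 371/12) → z = -3419/12
  (177/8, 0) → z = -177/8

The binding constraints are -7x_1 + 11x_2 = 77 and -8x_1 + 4x_2 = -177.
Solving simultaneously gives x_1 = 451/12, x_2 = 371/12.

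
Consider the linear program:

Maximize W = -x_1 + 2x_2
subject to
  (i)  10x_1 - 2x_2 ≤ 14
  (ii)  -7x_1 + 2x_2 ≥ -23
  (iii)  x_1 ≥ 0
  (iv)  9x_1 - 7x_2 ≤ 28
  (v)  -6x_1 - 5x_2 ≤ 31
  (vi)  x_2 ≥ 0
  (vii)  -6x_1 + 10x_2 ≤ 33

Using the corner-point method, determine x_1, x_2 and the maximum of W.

x_1 = 103/44, x_2 = 207/44, maximum W = 311/44

Corner points and W = -x_1 + 2x_2:
  (7/5, 0) → W = -7/5
  (103/44, 207/44) → W = 311/44
  (0, 0) → W = 0
  (0, 33/10) → W = 33/5

The optimum lies where 10x_1 - 2x_2 = 14 and -6x_1 + 10x_2 = 33.
Solving simultaneously gives x_1 = 103/44, x_2 = 207/44.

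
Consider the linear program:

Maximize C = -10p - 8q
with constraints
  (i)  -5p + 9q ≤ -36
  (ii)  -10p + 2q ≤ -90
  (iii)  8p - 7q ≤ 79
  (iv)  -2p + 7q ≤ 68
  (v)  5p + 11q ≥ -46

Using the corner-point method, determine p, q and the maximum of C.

Extreme points and C = -10p - 8q:
  (369/40, 9/8) → C = -405/4
  (459/37, 107/37) → C = -5446/37
  (236/27, -35/27) → C = -2080/27

The binding constraints are -10p + 2q = -90 and 8p - 7q = 79.
Solving simultaneously gives p = 236/27, q = -35/27.

p = 236/27, q = -35/27, maximum C = -2080/27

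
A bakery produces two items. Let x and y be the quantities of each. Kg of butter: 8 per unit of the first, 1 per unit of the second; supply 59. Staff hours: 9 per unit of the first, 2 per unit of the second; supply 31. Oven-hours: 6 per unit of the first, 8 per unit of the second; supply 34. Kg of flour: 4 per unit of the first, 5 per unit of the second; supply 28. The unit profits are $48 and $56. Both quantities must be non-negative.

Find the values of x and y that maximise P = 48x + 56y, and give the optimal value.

The binding constraints are 9x + 2y = 31 and 6x + 8y = 34.
Solving simultaneously gives x = 3, y = 2.

x = 3, y = 2, maximum P = 256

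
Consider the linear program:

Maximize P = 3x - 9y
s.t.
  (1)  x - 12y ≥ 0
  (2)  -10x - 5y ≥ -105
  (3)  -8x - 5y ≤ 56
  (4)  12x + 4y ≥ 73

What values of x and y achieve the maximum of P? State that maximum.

x = 161/2, y = -140, maximum P = 3003/2

Vertices and P = 3x - 9y:
  (252/25, 21/25) → P = 567/25
  (219/37, 73/148) → P = 1971/148
  (161/2, -140) → P = 3003/2
  (589/28, -314/7) → P = 13071/28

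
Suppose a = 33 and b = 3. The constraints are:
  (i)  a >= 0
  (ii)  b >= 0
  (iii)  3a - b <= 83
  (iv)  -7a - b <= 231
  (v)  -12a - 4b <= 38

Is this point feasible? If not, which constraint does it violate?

not feasible — violates (iii)

Constraint (iii): 3a - b = 96, which is not ≤ 83. All other constraints are satisfied.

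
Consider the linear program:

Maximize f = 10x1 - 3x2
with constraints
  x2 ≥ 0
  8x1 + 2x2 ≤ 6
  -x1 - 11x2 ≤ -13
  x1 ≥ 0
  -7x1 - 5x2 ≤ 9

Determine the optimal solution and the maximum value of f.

x1 = 20/43, x2 = 49/43, maximum f = 53/43

Vertices and f = 10x1 - 3x2:
  (20/43, 49/43) → f = 53/43
  (0, 3) → f = -9
  (0, 13/11) → f = -39/11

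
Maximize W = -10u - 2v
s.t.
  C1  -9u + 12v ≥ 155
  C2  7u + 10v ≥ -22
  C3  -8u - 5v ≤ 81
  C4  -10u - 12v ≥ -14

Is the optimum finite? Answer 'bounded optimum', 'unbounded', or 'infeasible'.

Vertices and W = -10u - 2v:
  (-907/87, 887/174) → W = 8183/87
  (-141/19, 419/57) → W = 3392/57
  (-140/9, 391/45) → W = 6218/45
  (-521/23, 461/23) → W = 4288/23
The feasible region has finitely many vertices and no improving ray; the maximum is 4288/23 at (-521/23, 461/23).

bounded optimum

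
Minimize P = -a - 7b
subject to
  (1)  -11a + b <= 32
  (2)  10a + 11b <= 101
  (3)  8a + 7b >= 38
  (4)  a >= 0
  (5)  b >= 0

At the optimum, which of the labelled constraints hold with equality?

Vertices and P = -a - 7b:
  (0, 101/11) → P = -707/11
  (101/10, 0) → P = -101/10
  (0, 38/7) → P = -38
  (19/4, 0) → P = -19/4

The minimum is at (0, 101/11). Substituting into each constraint, equality holds for (2) and (4); the remaining constraints have slack.

(2) and (4)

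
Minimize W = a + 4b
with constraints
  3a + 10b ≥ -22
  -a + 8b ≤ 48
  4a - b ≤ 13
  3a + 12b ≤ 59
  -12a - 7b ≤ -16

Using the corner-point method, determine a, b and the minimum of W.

At the optimal vertex, 4a - b = 13 and -12a - 7b = -16.
Solving simultaneously gives a = 107/40, b = -23/10.

a = 107/40, b = -23/10, minimum W = -261/40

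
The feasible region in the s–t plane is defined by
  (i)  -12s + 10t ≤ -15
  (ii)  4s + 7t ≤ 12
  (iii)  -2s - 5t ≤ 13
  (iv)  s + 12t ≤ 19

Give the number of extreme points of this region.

Of the 6 pairwise boundary intersections, those satisfying every inequality are:
  (225/124, 21/31)
  (-11/16, -93/40)
  (151/6, -38/3)

3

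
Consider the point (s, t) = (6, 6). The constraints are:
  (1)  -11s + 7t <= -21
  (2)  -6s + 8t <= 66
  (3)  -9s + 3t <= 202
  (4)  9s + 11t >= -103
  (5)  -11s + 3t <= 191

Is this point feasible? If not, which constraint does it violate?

feasible

(1): -24 ≤ -21 ✓
(2): 12 ≤ 66 ✓
(3): -36 ≤ 202 ✓
(4): 120 ≥ -103 ✓
(5): -48 ≤ 191 ✓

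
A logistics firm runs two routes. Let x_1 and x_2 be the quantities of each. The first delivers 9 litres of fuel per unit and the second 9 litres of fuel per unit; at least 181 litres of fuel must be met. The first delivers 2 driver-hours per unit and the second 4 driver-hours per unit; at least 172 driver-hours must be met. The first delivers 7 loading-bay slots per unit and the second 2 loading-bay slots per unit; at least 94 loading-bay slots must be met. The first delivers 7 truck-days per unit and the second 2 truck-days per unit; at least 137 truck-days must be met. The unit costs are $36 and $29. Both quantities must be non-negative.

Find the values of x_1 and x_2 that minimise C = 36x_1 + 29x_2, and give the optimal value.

Vertices and C = 36x_1 + 29x_2:
  (0, 137/2) → C = 3973/2
  (86, 0) → C = 3096
  (17/2, 155/4) → C = 5719/4
The feasible region is unbounded (it extends along (0, 1), (1, 0)), but C strictly increases along every unbounded feasible direction, so there is no improving ray and the minimum is attained at a vertex.

At the optimal vertex, 2x_1 + 4x_2 = 172 and 7x_1 + 2x_2 = 137.
Solving simultaneously gives x_1 = 17/2, x_2 = 155/4.

x_1 = 17/2, x_2 = 155/4, minimum C = 5719/4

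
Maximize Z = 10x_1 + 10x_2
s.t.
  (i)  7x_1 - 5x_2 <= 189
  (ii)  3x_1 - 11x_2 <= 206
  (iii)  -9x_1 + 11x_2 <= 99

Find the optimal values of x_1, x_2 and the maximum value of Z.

Corner points and Z = 10x_1 + 10x_2:
  (1049/62, -875/62) → Z = 870/31
  (1287/16, 1197/16) → Z = 3105/2
  (-305/6, -717/22) → Z = -27530/33

The optimum lies where 7x_1 - 5x_2 = 189 and -9x_1 + 11x_2 = 99.
Solving simultaneously gives x_1 = 1287/16, x_2 = 1197/16.

x_1 = 1287/16, x_2 = 1197/16, maximum Z = 3105/2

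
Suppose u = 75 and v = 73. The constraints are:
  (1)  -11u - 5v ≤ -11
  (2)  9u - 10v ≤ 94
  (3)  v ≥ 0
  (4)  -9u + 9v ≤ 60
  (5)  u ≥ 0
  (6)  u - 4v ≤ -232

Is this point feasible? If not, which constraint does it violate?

Constraint (6): u - 4v = -217, which is not ≤ -232. All other constraints are satisfied.

not feasible — violates (6)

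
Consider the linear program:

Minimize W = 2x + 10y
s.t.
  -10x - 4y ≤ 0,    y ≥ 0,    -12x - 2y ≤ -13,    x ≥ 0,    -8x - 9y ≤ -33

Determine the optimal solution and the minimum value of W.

x = 33/8, y = 0, minimum W = 33/4

Extreme points and W = 2x + 10y:
  (33/8, 0) → W = 33/4
  (0, 13/2) → W = 65
  (51/92, 73/23) → W = 1511/46
The feasible region is unbounded (it extends along (0, 1), (1, 0)), but W strictly increases along every unbounded feasible direction, so there is no improving ray and the minimum is attained at a vertex.

The optimum lies where y = 0 and -8x - 9y = -33.
Solving simultaneously gives x = 33/8, y = 0.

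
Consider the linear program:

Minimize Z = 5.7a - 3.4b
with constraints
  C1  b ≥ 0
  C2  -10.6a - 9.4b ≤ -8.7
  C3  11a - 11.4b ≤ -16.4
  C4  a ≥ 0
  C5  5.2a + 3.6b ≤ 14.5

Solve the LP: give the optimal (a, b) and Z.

Vertices and Z = 5.7a - 3.4b:
  (0, 82/57) → Z = -1394/285
  (1771/1648, 12239/4944) → Z = -22657/9888
  (0, 145/36) → Z = -493/36

The binding constraints are a = 0 and 5.2a + 3.6b = 14.5.
Solving simultaneously gives a = 0, b = 145/36.

a = 0, b = 145/36, minimum Z = -493/36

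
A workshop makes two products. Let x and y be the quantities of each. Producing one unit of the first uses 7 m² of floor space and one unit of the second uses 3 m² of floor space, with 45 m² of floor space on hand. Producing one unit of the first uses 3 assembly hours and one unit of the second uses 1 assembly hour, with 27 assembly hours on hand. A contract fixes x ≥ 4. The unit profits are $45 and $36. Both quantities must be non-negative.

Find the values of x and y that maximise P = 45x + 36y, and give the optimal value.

x = 4, y = 17/3, maximum P = 384

Vertices and P = 45x + 36y:
  (45/7, 0) → P = 2025/7
  (4, 0) → P = 180
  (4, 17/3) → P = 384

The optimum lies where 7x + 3y = 45 and x = 4.
Solving simultaneously gives x = 4, y = 17/3.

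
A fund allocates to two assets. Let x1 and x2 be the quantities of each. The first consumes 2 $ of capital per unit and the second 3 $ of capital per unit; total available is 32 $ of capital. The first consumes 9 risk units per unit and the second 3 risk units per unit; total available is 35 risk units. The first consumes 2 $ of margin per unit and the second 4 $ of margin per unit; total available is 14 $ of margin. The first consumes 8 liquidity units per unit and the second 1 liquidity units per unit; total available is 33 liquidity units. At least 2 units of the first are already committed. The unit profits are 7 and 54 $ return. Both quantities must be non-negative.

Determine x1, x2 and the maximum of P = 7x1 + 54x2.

Extreme points and P = 7x1 + 54x2:
  (35/9, 0) → P = 245/9
  (2, 0) → P = 14
  (49/15, 28/15) → P = 371/3
  (2, 5/2) → P = 149

The binding constraints are 2x1 + 4x2 = 14 and x1 = 2.
Solving simultaneously gives x1 = 2, x2 = 5/2.

x1 = 2, x2 = 5/2, maximum P = 149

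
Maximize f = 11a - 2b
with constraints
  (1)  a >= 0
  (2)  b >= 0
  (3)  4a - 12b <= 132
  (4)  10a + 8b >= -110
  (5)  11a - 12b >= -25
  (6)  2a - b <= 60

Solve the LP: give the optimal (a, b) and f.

Vertices and f = 11a - 2b:
  (0, 0) → f = 0
  (0, 25/12) → f = -25/6
  (30, 0) → f = 330
  (745/13, 710/13) → f = 6775/13

a = 745/13, b = 710/13, maximum f = 6775/13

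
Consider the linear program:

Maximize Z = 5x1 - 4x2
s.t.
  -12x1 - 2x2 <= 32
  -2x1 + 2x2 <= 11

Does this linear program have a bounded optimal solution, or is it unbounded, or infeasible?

From the feasible point (-43/14, 17/7), moving in the direction (2, -12) keeps every constraint satisfied while Z increases without bound.

unbounded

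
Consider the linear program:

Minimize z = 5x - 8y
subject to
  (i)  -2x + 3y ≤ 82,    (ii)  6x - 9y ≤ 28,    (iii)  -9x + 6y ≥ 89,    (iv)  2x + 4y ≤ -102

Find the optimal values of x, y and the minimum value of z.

Corner points and z = 5x - 8y:
  (-317/7, -20/7) → z = -1425/7
  (-323/15, -262/15) → z = 481/15
  (-121/6, -185/12) → z = 45/2
The feasible region is unbounded (it extends along (-3, -2)), but z strictly increases along every unbounded feasible direction, so there is no improving ray and the minimum is attained at a vertex.

x = -317/7, y = -20/7, minimum z = -1425/7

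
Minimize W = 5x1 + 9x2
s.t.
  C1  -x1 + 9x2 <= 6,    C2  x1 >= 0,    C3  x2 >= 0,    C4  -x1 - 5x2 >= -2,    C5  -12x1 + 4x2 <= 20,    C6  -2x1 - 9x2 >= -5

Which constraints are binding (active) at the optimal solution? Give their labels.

C2 and C3

Corner points and W = 5x1 + 9x2:
  (0, 0) → W = 0
  (0, 2/5) → W = 18/5
  (2, 0) → W = 10

The minimum is at (0, 0). Substituting into each constraint, equality holds for C2 and C3; the remaining constraints have slack.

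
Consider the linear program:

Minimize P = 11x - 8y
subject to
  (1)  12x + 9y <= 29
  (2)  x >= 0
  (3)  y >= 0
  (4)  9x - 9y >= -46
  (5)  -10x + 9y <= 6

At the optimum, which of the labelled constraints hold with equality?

(2) and (5)

Vertices and P = 11x - 8y:
  (29/12, 0) → P = 319/12
  (23/22, 181/99) → P = -619/198
  (0, 0) → P = 0
  (0, 2/3) → P = -16/3

The minimum is at (0, 2/3). Substituting into each constraint, equality holds for (2) and (5); the remaining constraints have slack.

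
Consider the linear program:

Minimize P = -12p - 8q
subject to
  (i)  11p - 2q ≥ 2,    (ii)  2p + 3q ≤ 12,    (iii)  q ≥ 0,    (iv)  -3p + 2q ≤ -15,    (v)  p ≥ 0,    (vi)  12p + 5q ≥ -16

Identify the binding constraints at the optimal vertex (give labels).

(ii) and (iii)

Corner points and P = -12p - 8q:
  (6, 0) → P = -72
  (69/13, 6/13) → P = -876/13
  (5, 0) → P = -60

The minimum is at (6, 0). Substituting into each constraint, equality holds for (ii) and (iii); the remaining constraints have slack.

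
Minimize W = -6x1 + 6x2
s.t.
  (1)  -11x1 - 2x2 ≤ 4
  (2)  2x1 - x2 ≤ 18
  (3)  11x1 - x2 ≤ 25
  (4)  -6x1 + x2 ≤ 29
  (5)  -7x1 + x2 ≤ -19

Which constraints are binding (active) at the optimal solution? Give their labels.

(1) and (3)

Extreme points and W = -6x1 + 6x2:
  (46/33, -29/3) → W = -730/11
  (34/25, -237/25) → W = -1626/25
  (3/2, -17/2) → W = -60

The minimum is at (46/33, -29/3). Substituting into each constraint, equality holds for (1) and (3); the remaining constraints have slack.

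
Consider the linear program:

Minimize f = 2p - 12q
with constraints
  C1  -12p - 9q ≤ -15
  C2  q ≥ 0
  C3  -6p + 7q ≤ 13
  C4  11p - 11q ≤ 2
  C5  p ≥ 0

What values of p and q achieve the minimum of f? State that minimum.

Feasible corners and f = 2p - 12q:
  (61/77, 47/77) → f = -442/77
  (0, 5/3) → f = -20
  (157/11, 155/11) → f = -1546/11
  (0, 13/7) → f = -156/7

The binding constraints are -6p + 7q = 13 and 11p - 11q = 2.
Solving simultaneously gives p = 157/11, q = 155/11.

p = 157/11, q = 155/11, minimum f = -1546/11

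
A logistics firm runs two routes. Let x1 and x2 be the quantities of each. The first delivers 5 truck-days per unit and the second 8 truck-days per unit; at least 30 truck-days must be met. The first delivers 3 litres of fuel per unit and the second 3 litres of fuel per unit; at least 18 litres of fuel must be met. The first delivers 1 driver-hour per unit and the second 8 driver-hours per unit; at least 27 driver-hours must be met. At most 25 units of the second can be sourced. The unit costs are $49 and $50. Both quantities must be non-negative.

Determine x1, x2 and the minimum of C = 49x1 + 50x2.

Corner points and C = 49x1 + 50x2:
  (0, 6) → C = 300
  (0, 25) → C = 1250
  (27, 0) → C = 1323
  (3, 3) → C = 297
The feasible region is unbounded (it extends along (1, 0)), but C strictly increases along every unbounded feasible direction, so there is no improving ray and the minimum is attained at a vertex.

At the optimal vertex, 3x1 + 3x2 = 18 and x1 + 8x2 = 27.
Solving simultaneously gives x1 = 3, x2 = 3.

x1 = 3, x2 = 3, minimum C = 297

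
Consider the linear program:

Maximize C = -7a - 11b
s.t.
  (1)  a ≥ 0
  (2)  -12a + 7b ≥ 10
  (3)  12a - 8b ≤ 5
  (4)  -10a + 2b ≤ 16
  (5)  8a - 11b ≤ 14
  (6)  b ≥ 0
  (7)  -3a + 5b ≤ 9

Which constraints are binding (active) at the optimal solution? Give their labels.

Extreme points and C = -7a - 11b:
  (0, 10/7) → C = -110/7
  (0, 9/5) → C = -99/5
  (1/3, 2) → C = -73/3

The maximum is at (0, 10/7). Substituting into each constraint, equality holds for (1) and (2); the remaining constraints have slack.

(1) and (2)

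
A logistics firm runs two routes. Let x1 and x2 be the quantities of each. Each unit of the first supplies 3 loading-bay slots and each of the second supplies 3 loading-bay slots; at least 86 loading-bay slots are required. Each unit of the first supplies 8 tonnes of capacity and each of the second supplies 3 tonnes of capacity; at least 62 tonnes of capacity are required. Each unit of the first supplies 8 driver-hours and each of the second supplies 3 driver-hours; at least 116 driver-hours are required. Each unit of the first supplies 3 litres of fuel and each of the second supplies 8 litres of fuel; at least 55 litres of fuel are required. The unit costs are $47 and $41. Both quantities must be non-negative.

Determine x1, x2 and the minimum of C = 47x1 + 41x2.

Extreme points and C = 47x1 + 41x2:
  (0, 116/3) → C = 4756/3
  (86/3, 0) → C = 4042/3
  (6, 68/3) → C = 3634/3
The feasible region is unbounded (it extends along (0, 1), (1, 0)), but C strictly increases along every unbounded feasible direction, so there is no improving ray and the minimum is attained at a vertex.

x1 = 6, x2 = 68/3, minimum C = 3634/3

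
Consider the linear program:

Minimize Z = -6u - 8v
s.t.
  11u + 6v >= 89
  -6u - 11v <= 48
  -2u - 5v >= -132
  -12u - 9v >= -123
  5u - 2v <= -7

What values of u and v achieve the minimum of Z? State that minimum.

u = 7/3, v = 95/9, minimum Z = -886/9

Vertices and Z = -6u - 8v:
  (7/3, 95/9) → Z = -886/9
  (34/13, 261/26) → Z = -96
  (61/23, 233/23) → Z = -2230/23

At the optimal vertex, 11u + 6v = 89 and -12u - 9v = -123.
Solving simultaneously gives u = 7/3, v = 95/9.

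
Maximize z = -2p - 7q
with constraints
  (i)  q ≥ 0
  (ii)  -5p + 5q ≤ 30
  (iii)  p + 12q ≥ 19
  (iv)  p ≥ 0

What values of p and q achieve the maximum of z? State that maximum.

p = 0, q = 19/12, maximum z = -133/12

Vertices and z = -2p - 7q:
  (19, 0) → z = -38
  (0, 6) → z = -42
  (0, 19/12) → z = -133/12
The feasible region is unbounded (it extends along (1, 1), (1, 0)), but z strictly decreases along every unbounded feasible direction, so there is no improving ray and the maximum is attained at a vertex.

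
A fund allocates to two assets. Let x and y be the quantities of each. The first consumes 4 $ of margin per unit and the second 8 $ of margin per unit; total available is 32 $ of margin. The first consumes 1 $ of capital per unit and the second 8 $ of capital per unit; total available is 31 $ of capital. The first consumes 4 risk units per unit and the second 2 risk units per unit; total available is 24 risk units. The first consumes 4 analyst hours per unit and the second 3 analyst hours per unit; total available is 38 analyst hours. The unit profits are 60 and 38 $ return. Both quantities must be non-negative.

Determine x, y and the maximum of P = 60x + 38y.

x = 16/3, y = 4/3, maximum P = 1112/3

Feasible corners and P = 60x + 38y:
  (0, 0) → P = 0
  (0, 31/8) → P = 589/4
  (6, 0) → P = 360
  (1/3, 23/6) → P = 497/3
  (16/3, 4/3) → P = 1112/3

The optimum lies where 4x + 8y = 32 and 4x + 2y = 24.
Solving simultaneously gives x = 16/3, y = 4/3.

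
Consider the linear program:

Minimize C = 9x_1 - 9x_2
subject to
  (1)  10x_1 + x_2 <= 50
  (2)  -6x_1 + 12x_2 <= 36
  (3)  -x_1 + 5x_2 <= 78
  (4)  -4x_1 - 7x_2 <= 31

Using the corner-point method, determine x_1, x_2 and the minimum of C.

Extreme points and C = 9x_1 - 9x_2:
  (94/21, 110/21) → C = -48/7
  (127/22, -85/11) → C = 243/2
  (-104/15, -7/15) → C = -291/5

The optimum lies where -6x_1 + 12x_2 = 36 and -4x_1 - 7x_2 = 31.
Solving simultaneously gives x_1 = -104/15, x_2 = -7/15.

x_1 = -104/15, x_2 = -7/15, minimum C = -291/5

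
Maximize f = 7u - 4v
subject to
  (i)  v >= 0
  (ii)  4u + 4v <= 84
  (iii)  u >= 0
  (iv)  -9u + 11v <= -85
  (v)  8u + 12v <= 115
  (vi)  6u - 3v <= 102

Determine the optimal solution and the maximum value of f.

u = 115/8, v = 0, maximum f = 805/8

Corner points and f = 7u - 4v:
  (85/9, 0) → f = 595/9
  (115/8, 0) → f = 805/8
  (2285/196, 355/196) → f = 14575/196

The optimum lies where v = 0 and 8u + 12v = 115.
Solving simultaneously gives u = 115/8, v = 0.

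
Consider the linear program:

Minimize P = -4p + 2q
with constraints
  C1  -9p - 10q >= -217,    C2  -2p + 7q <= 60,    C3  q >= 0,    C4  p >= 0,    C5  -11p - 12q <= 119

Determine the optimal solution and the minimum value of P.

Corner points and P = -4p + 2q:
  (919/83, 974/83) → P = -1728/83
  (217/9, 0) → P = -868/9
  (0, 60/7) → P = 120/7
  (0, 0) → P = 0

At the optimal vertex, -9p - 10q = -217 and q = 0.
Solving simultaneously gives p = 217/9, q = 0.

p = 217/9, q = 0, minimum P = -868/9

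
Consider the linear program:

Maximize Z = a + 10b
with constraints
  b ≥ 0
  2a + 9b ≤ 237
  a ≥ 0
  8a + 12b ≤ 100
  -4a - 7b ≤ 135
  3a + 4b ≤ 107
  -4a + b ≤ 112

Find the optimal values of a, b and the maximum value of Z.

a = 0, b = 25/3, maximum Z = 250/3

Extreme points and Z = a + 10b:
  (0, 0) → Z = 0
  (25/2, 0) → Z = 25/2
  (0, 25/3) → Z = 250/3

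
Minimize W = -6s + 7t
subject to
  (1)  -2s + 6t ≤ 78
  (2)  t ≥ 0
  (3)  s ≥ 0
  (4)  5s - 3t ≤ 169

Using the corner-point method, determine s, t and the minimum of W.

s = 169/5, t = 0, minimum W = -1014/5

Corner points and W = -6s + 7t:
  (0, 13) → W = 91
  (52, 91/3) → W = -299/3
  (0, 0) → W = 0
  (169/5, 0) → W = -1014/5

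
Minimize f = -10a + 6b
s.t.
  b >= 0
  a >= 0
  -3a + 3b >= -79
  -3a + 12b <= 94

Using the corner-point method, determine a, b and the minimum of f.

a = 410/9, b = 173/9, minimum f = -3062/9

The optimum lies where -3a + 3b = -79 and -3a + 12b = 94.
Solving simultaneously gives a = 410/9, b = 173/9.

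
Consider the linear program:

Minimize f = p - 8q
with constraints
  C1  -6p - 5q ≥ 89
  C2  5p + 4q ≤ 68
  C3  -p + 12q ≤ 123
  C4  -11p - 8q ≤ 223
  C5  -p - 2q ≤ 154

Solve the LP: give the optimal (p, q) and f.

p = -183/7, q = 113/14, minimum f = -635/7

Vertices and f = p - 8q:
  (-153/7, 59/7) → f = -625/7
  (592/7, -835/7) → f = 7272/7
  (-183/7, 113/14) → f = -635/7
  (393/7, -1471/14) → f = 6277/7

At the optimal vertex, -p + 12q = 123 and -11p - 8q = 223.
Solving simultaneously gives p = -183/7, q = 113/14.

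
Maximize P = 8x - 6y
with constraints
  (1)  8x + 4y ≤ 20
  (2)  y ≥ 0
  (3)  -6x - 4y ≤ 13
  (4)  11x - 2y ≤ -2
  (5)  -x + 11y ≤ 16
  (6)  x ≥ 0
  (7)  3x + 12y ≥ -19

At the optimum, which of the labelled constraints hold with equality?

Feasible corners and P = 8x - 6y:
  (10/119, 174/119) → P = -964/119
  (0, 1) → P = -6
  (0, 16/11) → P = -96/11

The maximum is at (0, 1). Substituting into each constraint, equality holds for (4) and (6); the remaining constraints have slack.

(4) and (6)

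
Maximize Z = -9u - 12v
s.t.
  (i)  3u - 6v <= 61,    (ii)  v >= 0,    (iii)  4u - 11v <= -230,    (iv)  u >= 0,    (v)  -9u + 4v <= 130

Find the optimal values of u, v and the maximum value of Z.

u = 0, v = 230/11, maximum Z = -2760/11

Extreme points and Z = -9u - 12v:
  (2051/9, 934/9) → Z = -9889/3
  (0, 230/11) → Z = -2760/11
  (0, 65/2) → Z = -390
The feasible region is unbounded (it extends along (4, 9), (2, 1)), but Z strictly decreases along every unbounded feasible direction, so there is no improving ray and the maximum is attained at a vertex.

The binding constraints are 4u - 11v = -230 and u = 0.
Solving simultaneously gives u = 0, v = 230/11.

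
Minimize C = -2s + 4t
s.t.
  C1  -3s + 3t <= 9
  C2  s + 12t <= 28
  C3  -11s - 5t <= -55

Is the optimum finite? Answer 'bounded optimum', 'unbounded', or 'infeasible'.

From the feasible point (520/127, 253/127), moving in the direction (5, -11) keeps every constraint satisfied while C decreases without bound.

unbounded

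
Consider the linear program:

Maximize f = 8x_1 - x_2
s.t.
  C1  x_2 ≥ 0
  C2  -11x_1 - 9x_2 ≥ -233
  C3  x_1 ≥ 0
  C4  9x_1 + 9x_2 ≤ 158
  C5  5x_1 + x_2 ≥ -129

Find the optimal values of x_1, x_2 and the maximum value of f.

Corner points and f = 8x_1 - x_2:
  (0, 0) → f = 0
  (158/9, 0) → f = 1264/9
  (0, 158/9) → f = -158/9

At the optimal vertex, x_2 = 0 and 9x_1 + 9x_2 = 158.
Solving simultaneously gives x_1 = 158/9, x_2 = 0.

x_1 = 158/9, x_2 = 0, maximum f = 1264/9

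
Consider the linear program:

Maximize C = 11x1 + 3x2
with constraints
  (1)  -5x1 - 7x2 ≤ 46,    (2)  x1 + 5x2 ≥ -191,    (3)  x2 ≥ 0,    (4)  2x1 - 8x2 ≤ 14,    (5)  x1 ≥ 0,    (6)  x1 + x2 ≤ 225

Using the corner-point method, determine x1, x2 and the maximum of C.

Extreme points and C = 11x1 + 3x2:
  (7, 0) → C = 77
  (0, 0) → C = 0
  (907/5, 218/5) → C = 10631/5
  (0, 225) → C = 675

At the optimal vertex, 2x1 - 8x2 = 14 and x1 + x2 = 225.
Solving simultaneously gives x1 = 907/5, x2 = 218/5.

x1 = 907/5, x2 = 218/5, maximum C = 10631/5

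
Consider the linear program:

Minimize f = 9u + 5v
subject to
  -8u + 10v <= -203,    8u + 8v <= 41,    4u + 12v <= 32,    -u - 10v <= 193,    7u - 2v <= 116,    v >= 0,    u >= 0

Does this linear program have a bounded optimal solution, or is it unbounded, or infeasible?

infeasible

The boundaries -8u + 10v = -203 and -u - 10v = 193 meet at (10/9, -1747/90), but that point violates v ≥ 0. Every candidate vertex is excluded by some other constraint, so the feasible region is empty.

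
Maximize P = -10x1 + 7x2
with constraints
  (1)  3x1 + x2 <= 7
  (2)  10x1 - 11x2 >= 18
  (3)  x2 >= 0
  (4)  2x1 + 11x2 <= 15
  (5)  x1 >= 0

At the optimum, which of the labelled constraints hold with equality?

Extreme points and P = -10x1 + 7x2:
  (95/43, 16/43) → P = -838/43
  (7/3, 0) → P = -70/3
  (9/5, 0) → P = -18

The maximum is at (9/5, 0). Substituting into each constraint, equality holds for (2) and (3); the remaining constraints have slack.

(2) and (3)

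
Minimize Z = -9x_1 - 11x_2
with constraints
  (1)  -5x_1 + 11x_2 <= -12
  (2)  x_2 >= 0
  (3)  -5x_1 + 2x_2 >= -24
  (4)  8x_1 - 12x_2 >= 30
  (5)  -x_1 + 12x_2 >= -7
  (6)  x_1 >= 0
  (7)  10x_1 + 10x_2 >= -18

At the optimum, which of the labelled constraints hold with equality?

Feasible corners and Z = -9x_1 - 11x_2:
  (24/5, 0) → Z = -216/5
  (15/4, 0) → Z = -135/4
  (57/11, 21/22) → Z = -1257/22

The minimum is at (57/11, 21/22). Substituting into each constraint, equality holds for (3) and (4); the remaining constraints have slack.

(3) and (4)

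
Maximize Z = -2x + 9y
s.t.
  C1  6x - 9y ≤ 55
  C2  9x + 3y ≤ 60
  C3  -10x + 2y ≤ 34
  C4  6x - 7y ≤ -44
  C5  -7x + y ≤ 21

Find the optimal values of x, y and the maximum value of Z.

Extreme points and Z = -2x + 9y:
  (3/8, 151/8) → Z = 1353/8
  (32/9, 28/3) → Z = 692/9
  (-2, 7) → Z = 67
  (-103/43, 182/43) → Z = 1844/43

The binding constraints are 9x + 3y = 60 and -10x + 2y = 34.
Solving simultaneously gives x = 3/8, y = 151/8.

x = 3/8, y = 151/8, maximum Z = 1353/8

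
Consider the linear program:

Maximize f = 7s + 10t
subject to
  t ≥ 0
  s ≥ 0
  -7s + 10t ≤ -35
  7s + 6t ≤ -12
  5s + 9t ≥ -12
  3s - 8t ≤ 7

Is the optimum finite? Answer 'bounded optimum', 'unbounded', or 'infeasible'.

infeasible

The boundaries -7s + 10t = -35 and 3s - 8t = 7 meet at (105/13, 28/13), but that point violates 7s + 6t ≤ -12. Every candidate vertex is excluded by some other constraint, so the feasible region is empty.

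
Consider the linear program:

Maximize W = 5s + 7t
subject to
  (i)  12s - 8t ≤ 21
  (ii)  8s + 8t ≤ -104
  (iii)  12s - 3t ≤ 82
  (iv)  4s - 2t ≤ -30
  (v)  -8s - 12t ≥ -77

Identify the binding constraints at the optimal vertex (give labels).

Corner points and W = 5s + 7t:
  (-141/4, -111/2) → W = -2259/4
  (-28/3, -11/3) → W = -217/3
  (-233/4, 181/4) → W = 51/2
The feasible region is unbounded (it extends along (-3, 2), (-2, -3)), but W strictly decreases along every unbounded feasible direction, so there is no improving ray and the maximum is attained at a vertex.

The maximum is at (-233/4, 181/4). Substituting into each constraint, equality holds for (ii) and (v); the remaining constraints have slack.

(ii) and (v)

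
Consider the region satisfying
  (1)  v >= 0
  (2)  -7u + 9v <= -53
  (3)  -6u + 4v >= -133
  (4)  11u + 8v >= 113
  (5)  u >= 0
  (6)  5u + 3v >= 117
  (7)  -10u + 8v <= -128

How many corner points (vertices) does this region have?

4

Intersecting each pair of boundary lines and keeping only the points that satisfy every inequality leaves:
  (985/26, 613/26)
  (364/17, 183/17)
  (867/38, 37/38)
  (132/7, 53/7)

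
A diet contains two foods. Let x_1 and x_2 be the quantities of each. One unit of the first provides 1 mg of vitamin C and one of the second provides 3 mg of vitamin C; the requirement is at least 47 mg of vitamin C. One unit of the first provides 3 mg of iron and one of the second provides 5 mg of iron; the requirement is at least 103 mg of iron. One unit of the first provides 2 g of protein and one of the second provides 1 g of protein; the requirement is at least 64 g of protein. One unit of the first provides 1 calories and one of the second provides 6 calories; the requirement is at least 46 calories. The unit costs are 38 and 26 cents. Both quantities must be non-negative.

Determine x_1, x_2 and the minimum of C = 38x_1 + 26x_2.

x_1 = 29, x_2 = 6, minimum C = 1258

Extreme points and C = 38x_1 + 26x_2:
  (0, 64) → C = 1664
  (47, 0) → C = 1786
  (29, 6) → C = 1258
The feasible region is unbounded (it extends along (0, 1), (1, 0)), but C strictly increases along every unbounded feasible direction, so there is no improving ray and the minimum is attained at a vertex.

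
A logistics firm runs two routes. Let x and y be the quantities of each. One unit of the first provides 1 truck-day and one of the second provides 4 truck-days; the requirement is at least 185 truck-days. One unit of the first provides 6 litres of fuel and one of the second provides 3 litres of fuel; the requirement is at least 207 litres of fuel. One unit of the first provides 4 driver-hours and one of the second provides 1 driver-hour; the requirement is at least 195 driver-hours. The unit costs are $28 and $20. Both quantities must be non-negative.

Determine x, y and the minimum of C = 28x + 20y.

x = 119/3, y = 109/3, minimum C = 5512/3

The feasible region is unbounded (it extends along (0, 1), (1, 0)), but C strictly increases along every unbounded feasible direction, so there is no improving ray and the minimum is attained at a vertex.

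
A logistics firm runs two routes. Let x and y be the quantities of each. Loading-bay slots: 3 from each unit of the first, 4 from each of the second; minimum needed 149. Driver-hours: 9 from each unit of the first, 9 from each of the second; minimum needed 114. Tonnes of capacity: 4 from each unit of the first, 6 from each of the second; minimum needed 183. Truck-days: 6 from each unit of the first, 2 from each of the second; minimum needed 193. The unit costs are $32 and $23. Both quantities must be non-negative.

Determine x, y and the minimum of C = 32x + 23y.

Vertices and C = 32x + 23y:
  (0, 193/2) → C = 4439/2
  (149/3, 0) → C = 4768/3
  (79/3, 35/2) → C = 7471/6
The feasible region is unbounded (it extends along (0, 1), (1, 0)), but C strictly increases along every unbounded feasible direction, so there is no improving ray and the minimum is attained at a vertex.

x = 79/3, y = 35/2, minimum C = 7471/6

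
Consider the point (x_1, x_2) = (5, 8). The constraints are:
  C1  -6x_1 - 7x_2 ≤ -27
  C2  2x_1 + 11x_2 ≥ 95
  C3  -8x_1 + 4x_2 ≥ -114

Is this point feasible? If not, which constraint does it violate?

feasible

C1: -86 ≤ -27 ✓
C2: 98 ≥ 95 ✓
C3: -8 ≥ -114 ✓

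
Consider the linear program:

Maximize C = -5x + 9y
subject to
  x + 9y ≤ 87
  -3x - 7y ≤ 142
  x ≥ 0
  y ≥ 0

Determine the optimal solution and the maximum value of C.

x = 0, y = 29/3, maximum C = 87

The optimum lies where x + 9y = 87 and x = 0.
Solving simultaneously gives x = 0, y = 29/3.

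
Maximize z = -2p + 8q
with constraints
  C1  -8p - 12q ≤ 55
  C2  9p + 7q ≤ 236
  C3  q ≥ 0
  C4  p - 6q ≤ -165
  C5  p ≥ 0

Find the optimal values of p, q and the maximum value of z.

Extreme points and z = -2p + 8q:
  (261/61, 1721/61) → z = 13246/61
  (0, 236/7) → z = 1888/7
  (0, 55/2) → z = 220

p = 0, q = 236/7, maximum z = 1888/7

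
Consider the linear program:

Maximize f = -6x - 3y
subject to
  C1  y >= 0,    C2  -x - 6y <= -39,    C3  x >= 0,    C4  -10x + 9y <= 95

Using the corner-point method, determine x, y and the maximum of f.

The feasible region is unbounded (it extends along (9, 10), (1, 0)), but f strictly decreases along every unbounded feasible direction, so there is no improving ray and the maximum is attained at a vertex.

x = 0, y = 13/2, maximum f = -39/2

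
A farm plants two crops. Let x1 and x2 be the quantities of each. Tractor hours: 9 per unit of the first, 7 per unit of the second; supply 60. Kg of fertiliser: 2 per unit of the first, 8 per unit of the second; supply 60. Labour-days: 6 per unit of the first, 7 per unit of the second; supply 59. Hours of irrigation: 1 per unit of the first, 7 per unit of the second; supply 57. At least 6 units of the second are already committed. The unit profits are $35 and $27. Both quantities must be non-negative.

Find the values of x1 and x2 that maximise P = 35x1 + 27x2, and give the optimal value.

x1 = 2, x2 = 6, maximum P = 232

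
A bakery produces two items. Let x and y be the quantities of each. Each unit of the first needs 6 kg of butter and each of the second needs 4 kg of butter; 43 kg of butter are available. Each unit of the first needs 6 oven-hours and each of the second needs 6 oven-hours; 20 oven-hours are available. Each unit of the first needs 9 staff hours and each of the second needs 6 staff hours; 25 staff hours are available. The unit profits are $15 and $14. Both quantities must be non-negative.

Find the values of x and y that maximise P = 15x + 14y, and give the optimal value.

x = 5/3, y = 5/3, maximum P = 145/3

Corner points and P = 15x + 14y:
  (0, 0) → P = 0
  (0, 10/3) → P = 140/3
  (25/9, 0) → P = 125/3
  (5/3, 5/3) → P = 145/3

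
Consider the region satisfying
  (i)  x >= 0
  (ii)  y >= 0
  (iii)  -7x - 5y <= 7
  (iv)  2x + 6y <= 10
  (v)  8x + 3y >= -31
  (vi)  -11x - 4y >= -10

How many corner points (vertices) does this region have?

The feasible vertices (each the meet of two boundaries and inside every other half-plane) are:
  (0, 0)
  (0, 5/3)
  (10/11, 0)
  (10/29, 45/29)

4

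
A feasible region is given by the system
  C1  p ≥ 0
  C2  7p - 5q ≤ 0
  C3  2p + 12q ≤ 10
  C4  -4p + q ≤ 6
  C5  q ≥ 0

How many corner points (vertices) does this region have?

3

The feasible vertices (each the meet of two boundaries and inside every other half-plane) are:
  (0, 0)
  (0, 5/6)
  (25/47, 35/47)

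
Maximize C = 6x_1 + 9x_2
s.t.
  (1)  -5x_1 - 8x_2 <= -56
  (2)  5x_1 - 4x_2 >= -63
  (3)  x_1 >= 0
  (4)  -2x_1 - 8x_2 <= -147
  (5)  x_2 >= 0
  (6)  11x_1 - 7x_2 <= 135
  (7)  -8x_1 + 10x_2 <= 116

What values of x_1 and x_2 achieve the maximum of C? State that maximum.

x_1 = 1081/27, x_2 = 1178/27, maximum C = 5696/9

At the optimal vertex, 11x_1 - 7x_2 = 135 and -8x_1 + 10x_2 = 116.
Solving simultaneously gives x_1 = 1081/27, x_2 = 1178/27.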